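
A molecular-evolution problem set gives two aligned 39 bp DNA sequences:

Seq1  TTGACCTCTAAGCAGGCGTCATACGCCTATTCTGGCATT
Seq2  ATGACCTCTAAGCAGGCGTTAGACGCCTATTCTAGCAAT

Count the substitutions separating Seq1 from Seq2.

5

Mismatches occur at site 1 (T/A), site 20 (C/T), site 22 (T/G), site 34 (G/A), site 38 (T/A).
That gives 5 mismatches out of 39 aligned sites, so the Hamming distance is 5.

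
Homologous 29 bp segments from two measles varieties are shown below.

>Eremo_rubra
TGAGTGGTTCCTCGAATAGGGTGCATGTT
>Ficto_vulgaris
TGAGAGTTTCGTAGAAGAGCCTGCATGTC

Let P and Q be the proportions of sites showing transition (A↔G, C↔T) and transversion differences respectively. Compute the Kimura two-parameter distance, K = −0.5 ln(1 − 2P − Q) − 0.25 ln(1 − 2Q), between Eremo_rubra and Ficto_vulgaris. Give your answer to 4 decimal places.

0.3506

The sequences differ at positions 5 (T/A, transversion), 7 (G/T, transversion), 11 (C/G, transversion), 13 (C/A, transversion), 17 (T/G, transversion), 20 (G/C, transversion), 21 (G/C, transversion), 29 (T/C, transition).
Of the 8 differences, 1 transition and 7 transversions over 29 sites: P = 1/29 = 0.034483, Q = 7/29 = 0.241379.
d = −0.5·ln(0.689655) − 0.25·ln(0.517242) = −0.5·(-0.371564) − 0.25·(-0.659244) = 0.3506.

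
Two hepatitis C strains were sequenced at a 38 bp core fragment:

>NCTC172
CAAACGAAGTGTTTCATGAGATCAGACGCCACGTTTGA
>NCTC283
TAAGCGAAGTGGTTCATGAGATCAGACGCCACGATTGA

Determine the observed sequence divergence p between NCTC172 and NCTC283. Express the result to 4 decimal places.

0.1053

The sequences differ at positions 1 (C/T), 4 (A/G), 12 (T/G), 34 (T/A).
There are 4 differences over 38 sites, so p = 4/38 = 0.1053.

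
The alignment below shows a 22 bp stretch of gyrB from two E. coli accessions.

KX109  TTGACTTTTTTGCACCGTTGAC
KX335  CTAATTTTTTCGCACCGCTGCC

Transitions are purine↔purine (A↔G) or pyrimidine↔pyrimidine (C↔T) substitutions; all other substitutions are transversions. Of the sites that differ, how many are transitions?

Mismatches occur at site 1 (T↔C, transition), site 3 (G↔A, transition), site 5 (C↔T, transition), site 11 (T↔C, transition), site 18 (T↔C, transition), site 21 (A↔C, transversion).
Of the 6 differences, 5 transitions and 1 transversion, so the answer is 5.

5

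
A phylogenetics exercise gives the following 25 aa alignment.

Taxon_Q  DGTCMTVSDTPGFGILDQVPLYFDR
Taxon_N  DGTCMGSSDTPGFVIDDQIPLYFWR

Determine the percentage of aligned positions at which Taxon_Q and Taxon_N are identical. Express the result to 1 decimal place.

76.0%

The sequences differ at positions 6 (T/G), 7 (V/S), 14 (G/V), 16 (L/D), 19 (V/I), 24 (D/W).
19 of the 25 sites match, so the percent identity is 19/25 × 100 = 76.0%.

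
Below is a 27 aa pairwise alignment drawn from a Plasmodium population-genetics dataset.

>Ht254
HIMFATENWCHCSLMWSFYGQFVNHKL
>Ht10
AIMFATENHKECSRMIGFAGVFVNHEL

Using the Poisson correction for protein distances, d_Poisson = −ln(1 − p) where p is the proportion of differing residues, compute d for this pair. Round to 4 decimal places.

The sequences differ at positions 1 (H/A), 9 (W/H), 10 (C/K), 11 (H/E), 14 (L/R), 16 (W/I), 17 (S/G), 19 (Y/A), 21 (Q/V), 26 (K/E).
p = 10/27 = 0.370370.
d = −ln(1 − 0.370370) = −ln(0.629630) = 0.4626.

0.4626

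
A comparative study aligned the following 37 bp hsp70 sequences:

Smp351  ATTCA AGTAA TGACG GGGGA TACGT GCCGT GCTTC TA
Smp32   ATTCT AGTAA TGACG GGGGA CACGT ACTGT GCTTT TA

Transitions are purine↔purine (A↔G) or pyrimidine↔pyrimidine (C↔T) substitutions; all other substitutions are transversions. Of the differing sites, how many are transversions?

The sequences differ at positions 5 (A/T, transversion), 21 (T/C, transition), 26 (G/A, transition), 28 (C/T, transition), 35 (C/T, transition).
Of the 5 differences, 4 transitions and 1 transversion, so the answer is 1.

1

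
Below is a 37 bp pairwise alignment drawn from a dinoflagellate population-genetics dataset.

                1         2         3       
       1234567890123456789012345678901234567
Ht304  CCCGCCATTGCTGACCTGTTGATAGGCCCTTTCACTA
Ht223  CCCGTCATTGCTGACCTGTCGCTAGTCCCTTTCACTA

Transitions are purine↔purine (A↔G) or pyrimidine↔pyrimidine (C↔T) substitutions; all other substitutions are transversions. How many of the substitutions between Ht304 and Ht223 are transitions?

Differing sites — 5:C/T (Ti); 20:T/C (Ti); 22:A/C (Tv); 26:G/T (Tv).
Of the 4 differences, 2 transitions and 2 transversions, so the answer is 2.

2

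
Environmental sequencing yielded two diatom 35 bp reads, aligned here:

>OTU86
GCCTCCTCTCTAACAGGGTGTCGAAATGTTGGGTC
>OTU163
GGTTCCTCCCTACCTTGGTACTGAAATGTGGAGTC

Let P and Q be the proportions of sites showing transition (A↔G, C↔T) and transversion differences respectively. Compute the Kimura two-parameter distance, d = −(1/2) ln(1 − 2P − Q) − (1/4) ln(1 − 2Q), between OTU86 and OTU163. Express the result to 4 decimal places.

The sequences differ at positions 2 (C/G, transversion), 3 (C/T, transition), 9 (T/C, transition), 13 (A/C, transversion), 15 (A/T, transversion), 16 (G/T, transversion), 20 (G/A, transition), 21 (T/C, transition), 22 (C/T, transition), 30 (T/G, transversion), 32 (G/A, transition).
Of the 11 differences, 6 transitions and 5 transversions over 35 sites: P = 6/35 = 0.171429, Q = 5/35 = 0.142857.
d = −0.5·ln(0.514285) − 0.25·ln(0.714286) = −0.5·(-0.664978) − 0.25·(-0.336472) = 0.4166.

0.4166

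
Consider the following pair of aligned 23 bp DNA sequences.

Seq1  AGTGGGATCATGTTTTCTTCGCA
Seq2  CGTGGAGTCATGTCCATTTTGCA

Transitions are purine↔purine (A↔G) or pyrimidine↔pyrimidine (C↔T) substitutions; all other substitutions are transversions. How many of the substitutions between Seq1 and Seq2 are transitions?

6

Differing sites — 1:A/C (Tv); 6:G/A (Ti); 7:A/G (Ti); 14:T/C (Ti); 15:T/C (Ti); 16:T/A (Tv); 17:C/T (Ti); 20:C/T (Ti).
Of the 8 differences, 6 transitions and 2 transversions, so the answer is 6.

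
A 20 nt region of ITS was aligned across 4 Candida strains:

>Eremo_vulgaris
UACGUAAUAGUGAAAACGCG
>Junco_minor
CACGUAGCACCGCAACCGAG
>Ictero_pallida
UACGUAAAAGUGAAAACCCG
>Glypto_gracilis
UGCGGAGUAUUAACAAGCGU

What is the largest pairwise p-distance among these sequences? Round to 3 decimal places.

Pairwise Hamming distances:
  Eremo_vulgaris vs Junco_minor: 8
  Eremo_vulgaris vs Ictero_pallida: 2
  Eremo_vulgaris vs Glypto_gracilis: 10
  Junco_minor vs Ictero_pallida: 9
  Junco_minor vs Glypto_gracilis: 14
  Ictero_pallida vs Glypto_gracilis: 10
The largest is 14 mismatches, between Junco_minor and Glypto_gracilis; p = 14/20 = 0.700.

0.700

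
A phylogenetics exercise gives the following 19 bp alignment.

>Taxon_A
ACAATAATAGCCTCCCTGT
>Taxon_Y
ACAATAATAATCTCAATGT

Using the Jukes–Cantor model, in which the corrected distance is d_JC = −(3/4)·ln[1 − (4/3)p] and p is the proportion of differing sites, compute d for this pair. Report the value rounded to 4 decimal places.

Differing sites — 10:G/A; 11:C/T; 15:C/A; 16:C/A.
p = 4/19 = 0.210526.
d = −0.75 · ln(1 − (4/3)·0.210526) = −0.75 · ln(0.719299) = −0.75 · (-0.329478) = 0.2471.

0.2471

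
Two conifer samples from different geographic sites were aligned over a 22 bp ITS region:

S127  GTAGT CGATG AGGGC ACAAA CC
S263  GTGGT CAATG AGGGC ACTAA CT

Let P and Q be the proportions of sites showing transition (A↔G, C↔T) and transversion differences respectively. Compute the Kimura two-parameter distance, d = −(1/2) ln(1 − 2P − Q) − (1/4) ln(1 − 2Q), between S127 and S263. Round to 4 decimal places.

0.2153

Differing sites — 3:A/G (Ti); 7:G/A (Ti); 18:A/T (Tv); 22:C/T (Ti).
Of the 4 differences, 3 transitions and 1 transversion over 22 sites: P = 3/22 = 0.136364, Q = 1/22 = 0.045455.
d = −0.5·ln(0.681817) − 0.25·ln(0.909090) = −0.5·(-0.382994) − 0.25·(-0.095311) = 0.2153.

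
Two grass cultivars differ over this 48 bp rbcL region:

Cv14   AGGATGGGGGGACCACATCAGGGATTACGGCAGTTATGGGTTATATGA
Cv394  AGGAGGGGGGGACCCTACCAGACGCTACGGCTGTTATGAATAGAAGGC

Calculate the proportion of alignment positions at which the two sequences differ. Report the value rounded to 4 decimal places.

0.3333

Mismatches occur at site 5 (T↔G), site 15 (A↔C), site 16 (C↔T), site 18 (T↔C), site 22 (G↔A), site 23 (G↔C), site 24 (A↔G), site 25 (T↔C), site 32 (A↔T), site 39 (G↔A), site 40 (G↔A), site 42 (T↔A), site 43 (A↔G), site 44 (T↔A), site 46 (T↔G), site 48 (A↔C).
There are 16 differences over 48 sites, so p = 16/48 = 0.3333.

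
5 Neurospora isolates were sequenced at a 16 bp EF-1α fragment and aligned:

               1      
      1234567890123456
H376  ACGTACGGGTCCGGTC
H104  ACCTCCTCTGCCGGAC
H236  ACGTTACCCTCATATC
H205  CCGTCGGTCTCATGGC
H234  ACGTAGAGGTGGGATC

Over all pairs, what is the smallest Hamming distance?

5

Pairwise Hamming distances:
  H376 vs H104: 7
  H376 vs H236: 8
  H376 vs H205: 8
  H376 vs H234: 5
  H104 vs H236: 10
  H104 vs H205: 10
  H104 vs H234: 11
  H236 vs H205: 7
  H236 vs H234: 8
  H205 vs H234: 10
The smallest is 5, between H376 and H234.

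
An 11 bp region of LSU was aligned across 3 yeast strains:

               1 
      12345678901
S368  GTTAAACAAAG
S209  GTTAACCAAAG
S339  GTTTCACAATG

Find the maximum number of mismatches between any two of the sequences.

4

Pairwise Hamming distances:
  S368 vs S209: 1
  S368 vs S339: 3
  S209 vs S339: 4
The largest is 4, between S209 and S339.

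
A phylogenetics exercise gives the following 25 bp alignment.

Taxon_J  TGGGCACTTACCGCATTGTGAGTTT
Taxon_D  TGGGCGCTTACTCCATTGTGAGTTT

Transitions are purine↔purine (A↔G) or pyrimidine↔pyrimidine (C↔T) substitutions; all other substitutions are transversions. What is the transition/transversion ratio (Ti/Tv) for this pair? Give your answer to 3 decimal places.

2.000

Mismatches occur at site 6 (A↔G, transition), site 12 (C↔T, transition), site 13 (G↔C, transversion).
Of the 3 differences, 2 transitions and 1 transversion, so Ti/Tv = 2/1 = 2.000.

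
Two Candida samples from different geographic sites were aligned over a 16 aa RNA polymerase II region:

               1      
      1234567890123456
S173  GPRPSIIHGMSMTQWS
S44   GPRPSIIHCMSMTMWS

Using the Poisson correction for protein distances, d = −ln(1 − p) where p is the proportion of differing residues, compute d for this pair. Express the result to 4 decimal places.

0.1335

Mismatches occur at site 9 (G/C), site 14 (Q/M).
p = 2/16 = 0.125000.
d = −ln(1 − 0.125000) = −ln(0.875000) = 0.1335.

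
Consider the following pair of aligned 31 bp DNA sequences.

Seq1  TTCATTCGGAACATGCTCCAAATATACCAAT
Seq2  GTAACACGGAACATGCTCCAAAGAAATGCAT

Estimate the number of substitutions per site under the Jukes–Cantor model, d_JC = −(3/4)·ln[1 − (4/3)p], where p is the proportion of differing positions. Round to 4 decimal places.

0.3672

Mismatches occur at site 1 (T/G), site 3 (C/A), site 5 (T/C), site 6 (T/A), site 23 (T/G), site 25 (T/A), site 27 (C/T), site 28 (C/G), site 29 (A/C).
p = 9/31 = 0.290323.
d = −0.75 · ln(1 − (4/3)·0.290323) = −0.75 · ln(0.612903) = −0.75 · (-0.489549) = 0.3672.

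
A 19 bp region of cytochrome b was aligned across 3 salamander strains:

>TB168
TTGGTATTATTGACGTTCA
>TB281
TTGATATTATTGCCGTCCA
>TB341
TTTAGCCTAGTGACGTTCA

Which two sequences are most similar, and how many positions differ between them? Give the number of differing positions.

Pairwise Hamming distances:
  TB168 vs TB281: 3
  TB168 vs TB341: 6
  TB281 vs TB341: 7
The smallest is 3, between TB168 and TB281.

3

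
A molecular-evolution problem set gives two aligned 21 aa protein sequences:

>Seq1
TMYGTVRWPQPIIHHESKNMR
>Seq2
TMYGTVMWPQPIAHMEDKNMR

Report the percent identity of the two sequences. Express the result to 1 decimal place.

81.0%

Differing sites — 7:R/M; 13:I/A; 15:H/M; 17:S/D.
17 of the 21 sites match, so the percent identity is 17/21 × 100 = 81.0%.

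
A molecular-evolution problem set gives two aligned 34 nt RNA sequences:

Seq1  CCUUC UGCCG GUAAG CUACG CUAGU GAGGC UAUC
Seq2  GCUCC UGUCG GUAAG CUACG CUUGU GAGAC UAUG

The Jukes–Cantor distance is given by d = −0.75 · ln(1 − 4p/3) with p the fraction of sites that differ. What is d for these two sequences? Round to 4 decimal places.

0.2012

The sequences differ at positions 1 (C/G), 4 (U/C), 8 (C/U), 23 (A/U), 29 (G/A), 34 (C/G).
p = 6/34 = 0.176471.
d = −0.75 · ln(1 − (4/3)·0.176471) = −0.75 · ln(0.764705) = −0.75 · (-0.268265) = 0.2012.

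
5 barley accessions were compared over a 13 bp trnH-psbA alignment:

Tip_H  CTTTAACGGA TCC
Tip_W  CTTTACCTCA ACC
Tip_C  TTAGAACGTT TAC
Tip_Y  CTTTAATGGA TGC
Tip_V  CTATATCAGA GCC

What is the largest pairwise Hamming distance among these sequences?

Pairwise Hamming distances:
  Tip_H vs Tip_W: 4
  Tip_H vs Tip_C: 6
  Tip_H vs Tip_Y: 2
  Tip_H vs Tip_V: 4
  Tip_W vs Tip_C: 9
  Tip_W vs Tip_Y: 6
  Tip_W vs Tip_V: 5
  Tip_C vs Tip_Y: 7
  Tip_C vs Tip_V: 8
  Tip_Y vs Tip_V: 6
The largest is 9, between Tip_W and Tip_C.

9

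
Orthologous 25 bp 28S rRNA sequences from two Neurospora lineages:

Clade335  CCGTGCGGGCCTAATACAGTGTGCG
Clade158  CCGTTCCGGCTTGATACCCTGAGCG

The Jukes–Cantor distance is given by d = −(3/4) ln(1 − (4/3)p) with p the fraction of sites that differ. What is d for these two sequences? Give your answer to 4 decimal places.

Differing sites — 5:G/T; 7:G/C; 11:C/T; 13:A/G; 18:A/C; 19:G/C; 22:T/A.
p = 7/25 = 0.280000.
d = −0.75 · ln(1 − (4/3)·0.280000) = −0.75 · ln(0.626667) = −0.75 · (-0.467340) = 0.3505.

0.3505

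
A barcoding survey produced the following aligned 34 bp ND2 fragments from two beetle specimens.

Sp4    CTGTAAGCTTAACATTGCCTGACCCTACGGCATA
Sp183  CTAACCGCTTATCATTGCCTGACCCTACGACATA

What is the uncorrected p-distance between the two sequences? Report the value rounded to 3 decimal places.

0.176

The sequences differ at positions 3 (G/A), 4 (T/A), 5 (A/C), 6 (A/C), 12 (A/T), 30 (G/A).
There are 6 differences over 34 sites, so p = 6/34 = 0.176.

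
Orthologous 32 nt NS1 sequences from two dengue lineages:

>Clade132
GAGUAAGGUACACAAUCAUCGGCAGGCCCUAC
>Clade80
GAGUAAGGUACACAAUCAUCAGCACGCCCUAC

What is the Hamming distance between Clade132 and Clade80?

2

The sequences differ at positions 21 (G/A), 25 (G/C).
That gives 2 mismatches out of 32 aligned sites, so the Hamming distance is 2.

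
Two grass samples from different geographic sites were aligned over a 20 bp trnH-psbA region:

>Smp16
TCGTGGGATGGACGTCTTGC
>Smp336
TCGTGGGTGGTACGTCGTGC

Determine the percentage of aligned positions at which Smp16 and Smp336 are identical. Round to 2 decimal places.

Differing sites — 8:A/T; 9:T/G; 11:G/T; 17:T/G.
16 of the 20 sites match, so the percent identity is 16/20 × 100 = 80.00%.

80.00%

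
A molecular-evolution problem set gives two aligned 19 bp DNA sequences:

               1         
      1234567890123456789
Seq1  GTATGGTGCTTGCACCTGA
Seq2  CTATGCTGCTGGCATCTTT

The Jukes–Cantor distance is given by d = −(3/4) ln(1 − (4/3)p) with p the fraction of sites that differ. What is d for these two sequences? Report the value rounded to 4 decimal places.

Differing sites — 1:G/C; 6:G/C; 11:T/G; 15:C/T; 18:G/T; 19:A/T.
p = 6/19 = 0.315789.
d = −0.75 · ln(1 − (4/3)·0.315789) = −0.75 · ln(0.578948) = −0.75 · (-0.546543) = 0.4099.

0.4099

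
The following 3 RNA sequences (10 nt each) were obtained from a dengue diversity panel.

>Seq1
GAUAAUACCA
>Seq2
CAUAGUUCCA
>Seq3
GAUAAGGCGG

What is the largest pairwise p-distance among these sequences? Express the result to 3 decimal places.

Pairwise Hamming distances:
  Seq1 vs Seq2: 3
  Seq1 vs Seq3: 4
  Seq2 vs Seq3: 6
The largest is 6 mismatches, between Seq2 and Seq3; p = 6/10 = 0.600.

0.600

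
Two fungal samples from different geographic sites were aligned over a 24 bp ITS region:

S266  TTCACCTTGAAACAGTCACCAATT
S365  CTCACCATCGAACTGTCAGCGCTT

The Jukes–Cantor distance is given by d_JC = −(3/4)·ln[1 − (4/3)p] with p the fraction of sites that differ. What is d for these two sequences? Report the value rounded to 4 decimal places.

0.4408

Mismatches occur at site 1 (T→C), site 7 (T→A), site 9 (G→C), site 10 (A→G), site 14 (A→T), site 19 (C→G), site 21 (A→G), site 22 (A→C).
p = 8/24 = 0.333333.
d = −0.75 · ln(1 − (4/3)·0.333333) = −0.75 · ln(0.555556) = −0.75 · (-0.587786) = 0.4408.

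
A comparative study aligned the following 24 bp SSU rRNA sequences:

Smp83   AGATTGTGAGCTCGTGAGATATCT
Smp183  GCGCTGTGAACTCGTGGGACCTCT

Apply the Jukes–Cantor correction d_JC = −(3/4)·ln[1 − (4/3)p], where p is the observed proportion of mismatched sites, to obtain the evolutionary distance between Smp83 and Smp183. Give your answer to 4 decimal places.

0.4408

Differing sites — 1:A/G; 2:G/C; 3:A/G; 4:T/C; 10:G/A; 17:A/G; 20:T/C; 21:A/C.
p = 8/24 = 0.333333.
d = −0.75 · ln(1 − (4/3)·0.333333) = −0.75 · ln(0.555556) = −0.75 · (-0.587786) = 0.4408.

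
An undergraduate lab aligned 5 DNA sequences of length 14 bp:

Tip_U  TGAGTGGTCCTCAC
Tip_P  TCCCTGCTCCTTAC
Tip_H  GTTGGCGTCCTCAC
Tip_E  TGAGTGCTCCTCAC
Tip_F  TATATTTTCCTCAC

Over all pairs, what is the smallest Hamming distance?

1

Pairwise Hamming distances:
  Tip_U vs Tip_P: 5
  Tip_U vs Tip_H: 5
  Tip_U vs Tip_E: 1
  Tip_U vs Tip_F: 5
  Tip_P vs Tip_H: 8
  Tip_P vs Tip_E: 4
  Tip_P vs Tip_F: 6
  Tip_H vs Tip_E: 6
  Tip_H vs Tip_F: 6
  Tip_E vs Tip_F: 5
The smallest is 1, between Tip_U and Tip_E.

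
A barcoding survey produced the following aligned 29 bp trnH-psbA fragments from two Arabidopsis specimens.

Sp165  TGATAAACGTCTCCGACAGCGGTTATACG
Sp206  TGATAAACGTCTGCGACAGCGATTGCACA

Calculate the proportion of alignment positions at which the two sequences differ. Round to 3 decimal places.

Differing sites — 13:C/G; 22:G/A; 25:A/G; 26:T/C; 29:G/A.
There are 5 differences over 29 sites, so p = 5/29 = 0.172.

0.172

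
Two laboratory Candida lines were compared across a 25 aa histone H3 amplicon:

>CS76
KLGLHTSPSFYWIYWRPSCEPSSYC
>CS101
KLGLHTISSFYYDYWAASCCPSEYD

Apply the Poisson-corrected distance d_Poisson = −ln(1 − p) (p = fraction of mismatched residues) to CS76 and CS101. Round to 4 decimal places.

Differing sites — 7:S/I; 8:P/S; 12:W/Y; 13:I/D; 16:R/A; 17:P/A; 20:E/C; 23:S/E; 25:C/D.
p = 9/25 = 0.360000.
d = −ln(1 − 0.360000) = −ln(0.640000) = 0.4463.

0.4463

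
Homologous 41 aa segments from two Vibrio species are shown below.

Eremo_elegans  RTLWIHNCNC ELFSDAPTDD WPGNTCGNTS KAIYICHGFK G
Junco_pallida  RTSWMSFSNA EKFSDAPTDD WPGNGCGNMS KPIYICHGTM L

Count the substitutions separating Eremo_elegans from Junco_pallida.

The sequences differ at positions 3 (L/S), 5 (I/M), 6 (H/S), 7 (N/F), 8 (C/S), 10 (C/A), 12 (L/K), 25 (T/G), 29 (T/M), 32 (A/P), 39 (F/T), 40 (K/M), 41 (G/L).
That gives 13 mismatches out of 41 aligned sites, so the Hamming distance is 13.

13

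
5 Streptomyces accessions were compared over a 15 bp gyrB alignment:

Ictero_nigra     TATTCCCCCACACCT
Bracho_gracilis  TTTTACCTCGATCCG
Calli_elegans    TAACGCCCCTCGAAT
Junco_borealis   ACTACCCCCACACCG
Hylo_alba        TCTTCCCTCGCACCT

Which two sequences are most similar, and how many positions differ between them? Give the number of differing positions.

3

Pairwise Hamming distances:
  Ictero_nigra vs Bracho_gracilis: 7
  Ictero_nigra vs Calli_elegans: 7
  Ictero_nigra vs Junco_borealis: 4
  Ictero_nigra vs Hylo_alba: 3
  Bracho_gracilis vs Calli_elegans: 11
  Bracho_gracilis vs Junco_borealis: 8
  Bracho_gracilis vs Hylo_alba: 5
  Calli_elegans vs Junco_borealis: 10
  Calli_elegans vs Hylo_alba: 9
  Junco_borealis vs Hylo_alba: 5
The smallest is 3, between Ictero_nigra and Hylo_alba.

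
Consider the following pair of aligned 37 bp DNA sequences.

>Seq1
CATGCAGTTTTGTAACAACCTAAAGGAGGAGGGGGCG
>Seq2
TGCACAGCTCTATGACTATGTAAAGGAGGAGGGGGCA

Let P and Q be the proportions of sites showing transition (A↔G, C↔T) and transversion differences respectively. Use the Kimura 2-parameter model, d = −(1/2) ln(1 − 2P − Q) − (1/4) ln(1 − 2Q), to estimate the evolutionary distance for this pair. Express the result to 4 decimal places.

0.4800

The sequences differ at positions 1 (C/T, transition), 2 (A/G, transition), 3 (T/C, transition), 4 (G/A, transition), 8 (T/C, transition), 10 (T/C, transition), 12 (G/A, transition), 14 (A/G, transition), 17 (A/T, transversion), 19 (C/T, transition), 20 (C/G, transversion), 37 (G/A, transition).
Of the 12 differences, 10 transitions and 2 transversions over 37 sites: P = 10/37 = 0.270270, Q = 2/37 = 0.054054.
d = −0.5·ln(0.405406) − 0.25·ln(0.891892) = −0.5·(-0.902866) − 0.25·(-0.114410) = 0.4800.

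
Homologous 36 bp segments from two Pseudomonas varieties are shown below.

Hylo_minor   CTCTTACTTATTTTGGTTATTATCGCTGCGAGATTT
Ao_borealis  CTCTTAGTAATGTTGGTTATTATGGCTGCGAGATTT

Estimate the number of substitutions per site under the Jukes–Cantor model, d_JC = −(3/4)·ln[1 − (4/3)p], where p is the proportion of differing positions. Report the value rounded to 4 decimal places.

Differing sites — 7:C/G; 9:T/A; 12:T/G; 24:C/G.
p = 4/36 = 0.111111.
d = −0.75 · ln(1 − (4/3)·0.111111) = −0.75 · ln(0.851852) = −0.75 · (-0.160342) = 0.1203.

0.1203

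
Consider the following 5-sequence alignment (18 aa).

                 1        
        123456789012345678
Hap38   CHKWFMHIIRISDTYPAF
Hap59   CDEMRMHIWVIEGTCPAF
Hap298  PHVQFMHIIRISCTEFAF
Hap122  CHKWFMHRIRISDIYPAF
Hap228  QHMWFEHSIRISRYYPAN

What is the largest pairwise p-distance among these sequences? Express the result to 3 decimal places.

0.778

Pairwise Hamming distances:
  Hap38 vs Hap59: 9
  Hap38 vs Hap298: 6
  Hap38 vs Hap122: 2
  Hap38 vs Hap228: 7
  Hap59 vs Hap298: 11
  Hap59 vs Hap122: 11
  Hap59 vs Hap228: 14
  Hap298 vs Hap122: 8
  Hap298 vs Hap228: 10
  Hap122 vs Hap228: 7
The largest is 14 mismatches, between Hap59 and Hap228; p = 14/18 = 0.778.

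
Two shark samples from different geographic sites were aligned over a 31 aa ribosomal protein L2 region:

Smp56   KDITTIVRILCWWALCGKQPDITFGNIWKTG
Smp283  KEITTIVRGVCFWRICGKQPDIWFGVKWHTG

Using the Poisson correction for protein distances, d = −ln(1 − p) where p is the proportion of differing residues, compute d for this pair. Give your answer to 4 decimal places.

0.3895

Mismatches occur at site 2 (D→E), site 9 (I→G), site 10 (L→V), site 12 (W→F), site 14 (A→R), site 15 (L→I), site 23 (T→W), site 26 (N→V), site 27 (I→K), site 29 (K→H).
p = 10/31 = 0.322581.
d = −ln(1 − 0.322581) = −ln(0.677419) = 0.3895.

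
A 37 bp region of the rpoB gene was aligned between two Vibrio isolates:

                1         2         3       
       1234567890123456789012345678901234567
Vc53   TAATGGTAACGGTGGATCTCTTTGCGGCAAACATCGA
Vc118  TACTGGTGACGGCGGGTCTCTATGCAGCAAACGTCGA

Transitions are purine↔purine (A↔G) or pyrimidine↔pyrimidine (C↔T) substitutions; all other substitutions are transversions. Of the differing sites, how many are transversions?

The sequences differ at positions 3 (A/C, transversion), 8 (A/G, transition), 13 (T/C, transition), 16 (A/G, transition), 22 (T/A, transversion), 26 (G/A, transition), 33 (A/G, transition).
Of the 7 differences, 5 transitions and 2 transversions, so the answer is 2.

2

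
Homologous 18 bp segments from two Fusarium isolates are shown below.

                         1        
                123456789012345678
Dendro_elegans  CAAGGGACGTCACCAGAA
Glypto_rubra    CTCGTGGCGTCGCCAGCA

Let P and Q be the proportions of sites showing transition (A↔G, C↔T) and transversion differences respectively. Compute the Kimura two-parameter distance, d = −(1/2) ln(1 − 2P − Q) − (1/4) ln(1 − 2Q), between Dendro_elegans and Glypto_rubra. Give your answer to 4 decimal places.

Differing sites — 2:A/T (Tv); 3:A/C (Tv); 5:G/T (Tv); 7:A/G (Ti); 12:A/G (Ti); 17:A/C (Tv).
Of the 6 differences, 2 transitions and 4 transversions over 18 sites: P = 2/18 = 0.111111, Q = 4/18 = 0.222222.
d = −0.5·ln(0.555556) − 0.25·ln(0.555556) = −0.5·(-0.587786) − 0.25·(-0.587786) = 0.4408.

0.4408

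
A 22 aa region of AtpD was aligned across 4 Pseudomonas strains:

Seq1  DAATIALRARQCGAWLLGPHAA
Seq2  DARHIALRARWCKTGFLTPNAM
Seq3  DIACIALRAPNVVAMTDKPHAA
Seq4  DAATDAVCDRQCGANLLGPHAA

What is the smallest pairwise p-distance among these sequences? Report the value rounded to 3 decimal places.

0.227

Pairwise Hamming distances:
  Seq1 vs Seq2: 10
  Seq1 vs Seq3: 10
  Seq1 vs Seq4: 5
  Seq2 vs Seq3: 14
  Seq2 vs Seq4: 14
  Seq3 vs Seq4: 14
The smallest is 5 mismatches, between Seq1 and Seq4; p = 5/22 = 0.227.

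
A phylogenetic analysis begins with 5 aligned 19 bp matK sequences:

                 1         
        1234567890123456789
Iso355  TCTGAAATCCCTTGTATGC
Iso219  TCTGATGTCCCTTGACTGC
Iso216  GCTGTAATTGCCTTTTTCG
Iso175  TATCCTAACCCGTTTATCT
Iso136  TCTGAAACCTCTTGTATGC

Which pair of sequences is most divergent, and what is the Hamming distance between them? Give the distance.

12

Pairwise Hamming distances:
  Iso355 vs Iso219: 4
  Iso355 vs Iso216: 9
  Iso355 vs Iso175: 9
  Iso355 vs Iso136: 2
  Iso219 vs Iso216: 12
  Iso219 vs Iso175: 11
  Iso219 vs Iso136: 6
  Iso216 vs Iso175: 11
  Iso216 vs Iso136: 10
  Iso175 vs Iso136: 10
The largest is 12, between Iso219 and Iso216.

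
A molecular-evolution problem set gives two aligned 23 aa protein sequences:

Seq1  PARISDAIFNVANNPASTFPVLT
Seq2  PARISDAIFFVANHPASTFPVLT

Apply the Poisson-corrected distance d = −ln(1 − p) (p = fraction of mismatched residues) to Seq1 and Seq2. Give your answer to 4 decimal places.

Differing sites — 10:N/F; 14:N/H.
p = 2/23 = 0.086957.
d = −ln(1 − 0.086957) = −ln(0.913043) = 0.0910.

0.0910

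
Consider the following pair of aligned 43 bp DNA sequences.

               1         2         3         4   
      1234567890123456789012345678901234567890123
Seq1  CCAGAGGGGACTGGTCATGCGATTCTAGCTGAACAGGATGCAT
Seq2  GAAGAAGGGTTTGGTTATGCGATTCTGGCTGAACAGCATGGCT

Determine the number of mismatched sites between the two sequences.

Mismatches occur at site 1 (C→G), site 2 (C→A), site 6 (G→A), site 10 (A→T), site 11 (C→T), site 16 (C→T), site 27 (A→G), site 37 (G→C), site 41 (C→G), site 42 (A→C).
That gives 10 mismatches out of 43 aligned sites, so the Hamming distance is 10.

10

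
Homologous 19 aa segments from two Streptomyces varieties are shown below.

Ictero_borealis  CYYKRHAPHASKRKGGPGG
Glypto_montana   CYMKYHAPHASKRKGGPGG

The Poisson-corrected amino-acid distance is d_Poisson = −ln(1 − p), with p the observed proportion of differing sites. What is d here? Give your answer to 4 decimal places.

The sequences differ at positions 3 (Y/M), 5 (R/Y).
p = 2/19 = 0.105263.
d = −ln(1 − 0.105263) = −ln(0.894737) = 0.1112.

0.1112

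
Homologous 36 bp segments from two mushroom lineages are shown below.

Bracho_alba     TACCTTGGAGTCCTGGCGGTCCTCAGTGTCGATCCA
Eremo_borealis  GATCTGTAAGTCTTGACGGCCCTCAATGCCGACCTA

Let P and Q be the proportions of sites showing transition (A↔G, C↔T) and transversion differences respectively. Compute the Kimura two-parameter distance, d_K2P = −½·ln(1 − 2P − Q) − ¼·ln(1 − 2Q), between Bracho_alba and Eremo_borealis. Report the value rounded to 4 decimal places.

The sequences differ at positions 1 (T/G, transversion), 3 (C/T, transition), 6 (T/G, transversion), 7 (G/T, transversion), 8 (G/A, transition), 13 (C/T, transition), 16 (G/A, transition), 20 (T/C, transition), 26 (G/A, transition), 29 (T/C, transition), 33 (T/C, transition), 35 (C/T, transition).
Of the 12 differences, 9 transitions and 3 transversions over 36 sites: P = 9/36 = 0.250000, Q = 3/36 = 0.083333.
d = −0.5·ln(0.416667) − 0.25·ln(0.833334) = −0.5·(-0.875468) − 0.25·(-0.182321) = 0.4833.

0.4833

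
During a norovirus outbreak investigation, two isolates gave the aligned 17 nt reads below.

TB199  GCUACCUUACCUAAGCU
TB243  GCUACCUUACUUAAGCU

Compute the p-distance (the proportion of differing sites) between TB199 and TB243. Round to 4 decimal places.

0.0588

The sequences differ at position 11 (C/U).
There are 1 differences over 17 sites, so p = 1/17 = 0.0588.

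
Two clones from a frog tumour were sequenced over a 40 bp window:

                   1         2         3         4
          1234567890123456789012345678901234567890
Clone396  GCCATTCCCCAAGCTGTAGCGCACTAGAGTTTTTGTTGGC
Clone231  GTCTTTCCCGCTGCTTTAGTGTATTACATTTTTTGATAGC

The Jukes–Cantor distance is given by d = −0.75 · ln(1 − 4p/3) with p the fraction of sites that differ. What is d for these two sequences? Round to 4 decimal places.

0.4260

The sequences differ at positions 2 (C/T), 4 (A/T), 10 (C/G), 11 (A/C), 12 (A/T), 16 (G/T), 20 (C/T), 22 (C/T), 24 (C/T), 27 (G/C), 29 (G/T), 36 (T/A), 38 (G/A).
p = 13/40 = 0.325000.
d = −0.75 · ln(1 − (4/3)·0.325000) = −0.75 · ln(0.566667) = −0.75 · (-0.567983) = 0.4260.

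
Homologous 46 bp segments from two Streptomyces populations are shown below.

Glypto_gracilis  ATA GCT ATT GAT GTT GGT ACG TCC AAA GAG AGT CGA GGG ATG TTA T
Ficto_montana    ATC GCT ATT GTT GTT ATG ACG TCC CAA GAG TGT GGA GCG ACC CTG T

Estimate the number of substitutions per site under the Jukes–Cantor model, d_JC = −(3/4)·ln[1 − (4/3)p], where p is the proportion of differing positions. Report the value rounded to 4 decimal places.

The sequences differ at positions 3 (A/C), 11 (A/T), 16 (G/A), 17 (G/T), 18 (T/G), 25 (A/C), 31 (A/T), 34 (C/G), 38 (G/C), 41 (T/C), 42 (G/C), 43 (T/C), 45 (A/G).
p = 13/46 = 0.282609.
d = −0.75 · ln(1 − (4/3)·0.282609) = −0.75 · ln(0.623188) = −0.75 · (-0.472907) = 0.3547.

0.3547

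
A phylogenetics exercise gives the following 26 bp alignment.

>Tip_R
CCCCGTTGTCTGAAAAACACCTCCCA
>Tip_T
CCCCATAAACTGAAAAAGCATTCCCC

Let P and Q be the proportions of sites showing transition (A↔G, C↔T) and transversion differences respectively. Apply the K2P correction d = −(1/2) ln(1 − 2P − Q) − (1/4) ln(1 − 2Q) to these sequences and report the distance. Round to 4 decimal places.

Mismatches occur at site 5 (G→A, transition), site 7 (T→A, transversion), site 8 (G→A, transition), site 9 (T→A, transversion), site 18 (C→G, transversion), site 19 (A→C, transversion), site 20 (C→A, transversion), site 21 (C→T, transition), site 26 (A→C, transversion).
Of the 9 differences, 3 transitions and 6 transversions over 26 sites: P = 3/26 = 0.115385, Q = 6/26 = 0.230769.
d = −0.5·ln(0.538461) − 0.25·ln(0.538462) = −0.5·(-0.619040) − 0.25·(-0.619038) = 0.4643.

0.4643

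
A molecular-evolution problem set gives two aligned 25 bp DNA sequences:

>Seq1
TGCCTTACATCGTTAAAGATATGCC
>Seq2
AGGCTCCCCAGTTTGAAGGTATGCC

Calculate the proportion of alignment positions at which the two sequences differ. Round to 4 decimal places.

The sequences differ at positions 1 (T/A), 3 (C/G), 6 (T/C), 7 (A/C), 9 (A/C), 10 (T/A), 11 (C/G), 12 (G/T), 15 (A/G), 19 (A/G).
There are 10 differences over 25 sites, so p = 10/25 = 0.4000.

0.4000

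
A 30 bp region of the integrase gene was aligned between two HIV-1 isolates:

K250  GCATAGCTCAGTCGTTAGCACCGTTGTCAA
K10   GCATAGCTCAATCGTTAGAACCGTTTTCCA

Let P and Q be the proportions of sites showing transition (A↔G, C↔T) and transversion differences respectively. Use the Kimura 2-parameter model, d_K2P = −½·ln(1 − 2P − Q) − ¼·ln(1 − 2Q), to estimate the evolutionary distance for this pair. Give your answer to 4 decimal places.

Differing sites — 11:G/A (Ti); 19:C/A (Tv); 26:G/T (Tv); 29:A/C (Tv).
Of the 4 differences, 1 transition and 3 transversions over 30 sites: P = 1/30 = 0.033333, Q = 3/30 = 0.100000.
d = −0.5·ln(0.833334) − 0.25·ln(0.800000) = −0.5·(-0.182321) − 0.25·(-0.223144) = 0.1469.

0.1469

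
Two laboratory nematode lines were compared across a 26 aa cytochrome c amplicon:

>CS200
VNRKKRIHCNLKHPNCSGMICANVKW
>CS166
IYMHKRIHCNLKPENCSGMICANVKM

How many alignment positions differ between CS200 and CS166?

7

The sequences differ at positions 1 (V/I), 2 (N/Y), 3 (R/M), 4 (K/H), 13 (H/P), 14 (P/E), 26 (W/M).
That gives 7 mismatches out of 26 aligned sites, so the Hamming distance is 7.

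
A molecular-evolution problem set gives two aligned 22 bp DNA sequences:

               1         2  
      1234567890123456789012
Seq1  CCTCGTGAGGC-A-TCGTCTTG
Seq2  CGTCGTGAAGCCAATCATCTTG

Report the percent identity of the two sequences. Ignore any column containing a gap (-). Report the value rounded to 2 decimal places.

Excluding the 2 gap columns leaves 20 comparable sites.
Differing sites — 2:C/G; 9:G/A; 17:G/A.
17 of the 20 comparable sites match, so the percent identity is 17/20 × 100 = 85.00%.

85.00%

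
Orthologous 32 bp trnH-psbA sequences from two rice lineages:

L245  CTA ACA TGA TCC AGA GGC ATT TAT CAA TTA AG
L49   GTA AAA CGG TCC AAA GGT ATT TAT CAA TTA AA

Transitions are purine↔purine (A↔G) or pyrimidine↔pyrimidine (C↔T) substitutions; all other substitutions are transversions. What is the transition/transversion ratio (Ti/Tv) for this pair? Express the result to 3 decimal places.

2.500

The sequences differ at positions 1 (C/G, transversion), 5 (C/A, transversion), 7 (T/C, transition), 9 (A/G, transition), 14 (G/A, transition), 18 (C/T, transition), 32 (G/A, transition).
Of the 7 differences, 5 transitions and 2 transversions, so Ti/Tv = 5/2 = 2.500.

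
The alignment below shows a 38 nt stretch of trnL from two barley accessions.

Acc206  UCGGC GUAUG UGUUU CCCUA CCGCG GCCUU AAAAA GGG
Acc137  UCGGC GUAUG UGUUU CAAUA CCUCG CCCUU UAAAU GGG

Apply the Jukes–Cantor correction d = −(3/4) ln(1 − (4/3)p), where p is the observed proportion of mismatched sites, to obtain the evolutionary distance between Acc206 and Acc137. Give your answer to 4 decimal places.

Differing sites — 17:C/A; 18:C/A; 23:G/U; 26:G/C; 31:A/U; 35:A/U.
p = 6/38 = 0.157895.
d = −0.75 · ln(1 − (4/3)·0.157895) = −0.75 · ln(0.789473) = −0.75 · (-0.236390) = 0.1773.

0.1773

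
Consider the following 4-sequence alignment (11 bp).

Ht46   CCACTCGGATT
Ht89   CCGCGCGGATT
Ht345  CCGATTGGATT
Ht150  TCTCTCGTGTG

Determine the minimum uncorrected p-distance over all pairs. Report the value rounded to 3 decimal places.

0.182

Pairwise Hamming distances:
  Ht46 vs Ht89: 2
  Ht46 vs Ht345: 3
  Ht46 vs Ht150: 5
  Ht89 vs Ht345: 3
  Ht89 vs Ht150: 6
  Ht345 vs Ht150: 7
The smallest is 2 mismatches, between Ht46 and Ht89; p = 2/11 = 0.182.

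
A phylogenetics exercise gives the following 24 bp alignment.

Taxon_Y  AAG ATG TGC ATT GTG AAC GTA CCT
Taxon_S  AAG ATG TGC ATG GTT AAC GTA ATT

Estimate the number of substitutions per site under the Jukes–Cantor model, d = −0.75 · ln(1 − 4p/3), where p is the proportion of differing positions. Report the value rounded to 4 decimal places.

0.1885

Mismatches occur at site 12 (T/G), site 15 (G/T), site 22 (C/A), site 23 (C/T).
p = 4/24 = 0.166667.
d = −0.75 · ln(1 − (4/3)·0.166667) = −0.75 · ln(0.777777) = −0.75 · (-0.251315) = 0.1885.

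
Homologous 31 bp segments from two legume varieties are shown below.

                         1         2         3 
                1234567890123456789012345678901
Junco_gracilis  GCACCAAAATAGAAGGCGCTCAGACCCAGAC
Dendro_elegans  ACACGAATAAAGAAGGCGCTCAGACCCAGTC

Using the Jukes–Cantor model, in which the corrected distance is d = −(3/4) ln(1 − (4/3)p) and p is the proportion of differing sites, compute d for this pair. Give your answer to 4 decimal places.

0.1816

Mismatches occur at site 1 (G→A), site 5 (C→G), site 8 (A→T), site 10 (T→A), site 30 (A→T).
p = 5/31 = 0.161290.
d = −0.75 · ln(1 − (4/3)·0.161290) = −0.75 · ln(0.784947) = −0.75 · (-0.242139) = 0.1816.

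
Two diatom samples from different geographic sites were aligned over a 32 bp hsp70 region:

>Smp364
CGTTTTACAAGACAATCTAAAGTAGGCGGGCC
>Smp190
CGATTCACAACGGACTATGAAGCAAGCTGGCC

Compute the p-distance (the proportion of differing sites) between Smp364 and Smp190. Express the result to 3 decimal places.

The sequences differ at positions 3 (T/A), 6 (T/C), 11 (G/C), 12 (A/G), 13 (C/G), 15 (A/C), 17 (C/A), 19 (A/G), 23 (T/C), 25 (G/A), 28 (G/T).
There are 11 differences over 32 sites, so p = 11/32 = 0.344.

0.344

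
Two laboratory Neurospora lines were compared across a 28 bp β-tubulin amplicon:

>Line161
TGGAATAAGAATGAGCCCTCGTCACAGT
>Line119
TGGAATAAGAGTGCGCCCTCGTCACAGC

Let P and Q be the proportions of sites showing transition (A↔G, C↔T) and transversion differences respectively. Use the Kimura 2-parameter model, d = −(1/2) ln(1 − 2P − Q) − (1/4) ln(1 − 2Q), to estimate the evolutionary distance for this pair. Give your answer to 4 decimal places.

Mismatches occur at site 11 (A/G, transition), site 14 (A/C, transversion), site 28 (T/C, transition).
Of the 3 differences, 2 transitions and 1 transversion over 28 sites: P = 2/28 = 0.071429, Q = 1/28 = 0.035714.
d = −0.5·ln(0.821428) − 0.25·ln(0.928572) = −0.5·(-0.196711) − 0.25·(-0.074107) = 0.1169.

0.1169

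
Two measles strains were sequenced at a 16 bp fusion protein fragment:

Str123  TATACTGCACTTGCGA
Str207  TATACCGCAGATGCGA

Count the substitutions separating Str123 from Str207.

3

The sequences differ at positions 6 (T/C), 10 (C/G), 11 (T/A).
That gives 3 mismatches out of 16 aligned sites, so the Hamming distance is 3.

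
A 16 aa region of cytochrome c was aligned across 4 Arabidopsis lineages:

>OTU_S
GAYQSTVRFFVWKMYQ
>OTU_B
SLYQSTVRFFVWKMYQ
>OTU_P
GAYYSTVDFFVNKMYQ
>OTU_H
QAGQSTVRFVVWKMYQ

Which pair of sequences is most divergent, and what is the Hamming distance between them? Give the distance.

6

Pairwise Hamming distances:
  OTU_S vs OTU_B: 2
  OTU_S vs OTU_P: 3
  OTU_S vs OTU_H: 3
  OTU_B vs OTU_P: 5
  OTU_B vs OTU_H: 4
  OTU_P vs OTU_H: 6
The largest is 6, between OTU_P and OTU_H.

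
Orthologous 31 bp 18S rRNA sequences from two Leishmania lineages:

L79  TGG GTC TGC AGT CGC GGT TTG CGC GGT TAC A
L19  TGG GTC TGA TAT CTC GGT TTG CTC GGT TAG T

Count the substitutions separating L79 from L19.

Differing sites — 9:C/A; 10:A/T; 11:G/A; 14:G/T; 23:G/T; 30:C/G; 31:A/T.
That gives 7 mismatches out of 31 aligned sites, so the Hamming distance is 7.

7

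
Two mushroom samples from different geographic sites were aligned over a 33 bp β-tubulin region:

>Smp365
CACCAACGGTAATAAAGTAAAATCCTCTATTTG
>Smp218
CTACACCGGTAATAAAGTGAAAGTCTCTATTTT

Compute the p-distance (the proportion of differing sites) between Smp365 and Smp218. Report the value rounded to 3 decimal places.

0.212

Differing sites — 2:A/T; 3:C/A; 6:A/C; 19:A/G; 23:T/G; 24:C/T; 33:G/T.
There are 7 differences over 33 sites, so p = 7/33 = 0.212.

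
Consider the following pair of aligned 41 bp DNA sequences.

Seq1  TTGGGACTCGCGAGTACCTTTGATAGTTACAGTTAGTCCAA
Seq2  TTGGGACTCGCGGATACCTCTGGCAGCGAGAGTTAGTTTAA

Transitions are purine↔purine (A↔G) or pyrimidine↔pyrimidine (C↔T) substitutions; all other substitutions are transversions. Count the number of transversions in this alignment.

2

Differing sites — 13:A/G (Ti); 14:G/A (Ti); 20:T/C (Ti); 23:A/G (Ti); 24:T/C (Ti); 27:T/C (Ti); 28:T/G (Tv); 30:C/G (Tv); 38:C/T (Ti); 39:C/T (Ti).
Of the 10 differences, 8 transitions and 2 transversions, so the answer is 2.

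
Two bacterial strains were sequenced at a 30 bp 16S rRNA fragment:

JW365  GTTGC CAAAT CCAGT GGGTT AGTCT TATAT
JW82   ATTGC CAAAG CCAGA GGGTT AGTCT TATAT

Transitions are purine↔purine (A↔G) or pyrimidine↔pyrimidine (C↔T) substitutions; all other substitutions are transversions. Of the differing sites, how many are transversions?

Differing sites — 1:G/A (Ti); 10:T/G (Tv); 15:T/A (Tv).
Of the 3 differences, 1 transition and 2 transversions, so the answer is 2.

2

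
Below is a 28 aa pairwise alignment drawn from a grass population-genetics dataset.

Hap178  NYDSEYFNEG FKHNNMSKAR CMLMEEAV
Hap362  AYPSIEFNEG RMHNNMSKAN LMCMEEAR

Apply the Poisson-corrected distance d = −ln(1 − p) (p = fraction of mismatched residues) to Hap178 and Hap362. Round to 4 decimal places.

0.4418

The sequences differ at positions 1 (N/A), 3 (D/P), 5 (E/I), 6 (Y/E), 11 (F/R), 12 (K/M), 20 (R/N), 21 (C/L), 23 (L/C), 28 (V/R).
p = 10/28 = 0.357143.
d = −ln(1 − 0.357143) = −ln(0.642857) = 0.4418.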